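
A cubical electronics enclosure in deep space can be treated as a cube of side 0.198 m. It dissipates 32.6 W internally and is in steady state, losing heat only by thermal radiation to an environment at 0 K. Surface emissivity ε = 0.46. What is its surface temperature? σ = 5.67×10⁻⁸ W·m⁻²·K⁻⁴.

Steady state: internal power = radiated power, P = εσA T⁴.
Radiating area A = 6L² = 0.2352 m².
T⁴ = P/(εσA) = 32.6/(0.46·5.67×10⁻⁸·0.2352) = 5.314×10⁹ K⁴.
T = (5.314×10⁹)^(1/4).

T ≈ 270 K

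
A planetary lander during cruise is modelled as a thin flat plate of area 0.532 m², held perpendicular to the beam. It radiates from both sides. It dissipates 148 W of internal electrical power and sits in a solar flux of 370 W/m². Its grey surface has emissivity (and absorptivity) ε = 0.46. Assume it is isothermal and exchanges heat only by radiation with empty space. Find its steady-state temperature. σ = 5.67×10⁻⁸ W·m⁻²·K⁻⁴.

At steady state, absorbed solar power + internal power = radiated power.
Absorbed: α·S·A_cross = 0.46·370·0.5320 = 90.55 W (cross-section A).
Total input = 90.55 + 148 = 238.5 W.
Radiated: εσ·A_surf·T⁴ with A_surf = 2A = 1.064 m².
T⁴ = 238.5/(0.46·5.67×10⁻⁸·1.064) = 8.596×10⁹ K⁴.

T ≈ 304 K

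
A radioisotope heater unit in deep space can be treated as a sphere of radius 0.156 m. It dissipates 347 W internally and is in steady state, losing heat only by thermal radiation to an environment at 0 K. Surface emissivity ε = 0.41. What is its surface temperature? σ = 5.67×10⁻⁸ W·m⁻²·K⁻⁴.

T ≈ 470 K

Steady state: internal power = radiated power, P = εσA T⁴.
Radiating area A = 4πr² = 0.3058 m².
T⁴ = P/(εσA) = 347/(0.41·5.67×10⁻⁸·0.3058) = 4.881×10¹⁰ K⁴.
T = (4.881×10¹⁰)^(1/4).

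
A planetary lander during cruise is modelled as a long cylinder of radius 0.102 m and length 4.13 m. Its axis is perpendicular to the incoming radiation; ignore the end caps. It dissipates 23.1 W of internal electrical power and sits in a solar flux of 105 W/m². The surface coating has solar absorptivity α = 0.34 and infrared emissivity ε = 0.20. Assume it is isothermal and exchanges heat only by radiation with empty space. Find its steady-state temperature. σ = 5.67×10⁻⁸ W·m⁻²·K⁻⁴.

At steady state, absorbed solar power + internal power = radiated power.
Absorbed: α·S·A_cross = 0.34·105·0.8425 = 30.08 W (cross-section 2rL).
Total input = 30.08 + 23.1 = 53.18 W.
Radiated: εσ·A_surf·T⁴ with A_surf = 2πrL = 2.647 m².
T⁴ = 53.18/(0.20·5.67×10⁻⁸·2.647) = 1.772×10⁹ K⁴.

T ≈ 205 K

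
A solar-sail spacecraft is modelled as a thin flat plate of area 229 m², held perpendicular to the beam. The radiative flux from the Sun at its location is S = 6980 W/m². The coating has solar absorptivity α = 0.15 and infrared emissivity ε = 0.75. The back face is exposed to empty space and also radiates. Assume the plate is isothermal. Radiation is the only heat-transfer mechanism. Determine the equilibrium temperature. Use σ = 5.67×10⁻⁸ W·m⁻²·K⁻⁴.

At equilibrium, absorbed power = emitted power.
Absorbing cross-section = A = 229.0 m²; emitting surface = 2A = 458.0 m² (ratio 2).
αS·A_cross = εσ·A_surf·T⁴  ⇒  T⁴ = αS/(ε·2σ).
T⁴ = 0.150·6980/(0.75·2·5.67×10⁻⁸) = 1.231×10¹⁰ K⁴.
T = (1.231×10¹⁰)^(1/4).

T ≈ 333 K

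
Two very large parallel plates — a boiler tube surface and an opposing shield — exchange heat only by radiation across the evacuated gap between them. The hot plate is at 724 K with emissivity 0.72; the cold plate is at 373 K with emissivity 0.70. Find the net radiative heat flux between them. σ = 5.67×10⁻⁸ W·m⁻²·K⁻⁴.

q ≈ 7970 W/m²

For two infinite grey parallel plates, q = σ(T₁⁴ − T₂⁴)/(1/ε₁ + 1/ε₂ − 1).
T₁⁴ − T₂⁴ = 2.748×10¹¹ − 1.936×10¹⁰ = 2.554×10¹¹ K⁴.
1/ε₁ + 1/ε₂ − 1 = 1.389 + 1.429 − 1 = 1.817.
q = 5.67×10⁻⁸ × 2.554×10¹¹ / 1.817.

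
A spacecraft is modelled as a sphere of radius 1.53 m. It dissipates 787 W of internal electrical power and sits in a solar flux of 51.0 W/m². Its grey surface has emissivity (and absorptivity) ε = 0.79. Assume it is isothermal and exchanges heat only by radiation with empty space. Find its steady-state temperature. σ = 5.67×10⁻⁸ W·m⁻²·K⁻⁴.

At steady state, absorbed solar power + internal power = radiated power.
Absorbed: α·S·A_cross = 0.79·51.0·7.354 = 296.3 W (cross-section πr²).
Total input = 296.3 + 787 = 1083 W.
Radiated: εσ·A_surf·T⁴ with A_surf = 4πr² = 29.42 m².
T⁴ = 1083/(0.79·5.67×10⁻⁸·29.42) = 8.221×10⁸ K⁴.

T ≈ 169 K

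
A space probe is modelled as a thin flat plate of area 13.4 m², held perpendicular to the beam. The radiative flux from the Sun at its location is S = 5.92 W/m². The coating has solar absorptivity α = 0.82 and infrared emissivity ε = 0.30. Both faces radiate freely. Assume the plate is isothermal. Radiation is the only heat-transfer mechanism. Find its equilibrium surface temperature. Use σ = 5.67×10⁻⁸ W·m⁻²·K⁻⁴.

At equilibrium, absorbed power = emitted power.
Absorbing cross-section = A = 13.40 m²; emitting surface = 2A = 26.80 m² (ratio 2).
αS·A_cross = εσ·A_surf·T⁴  ⇒  T⁴ = αS/(ε·2σ).
T⁴ = 0.820·5.92/(0.30·2·5.67×10⁻⁸) = 1.427×10⁸ K⁴.
T = (1.427×10⁸)^(1/4).

T ≈ 109 K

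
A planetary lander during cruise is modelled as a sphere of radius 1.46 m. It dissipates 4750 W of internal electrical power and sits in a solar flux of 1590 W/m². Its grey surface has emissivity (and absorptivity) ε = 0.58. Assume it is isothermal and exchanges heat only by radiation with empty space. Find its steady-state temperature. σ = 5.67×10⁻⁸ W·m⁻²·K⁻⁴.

T ≈ 334 K

At steady state, absorbed solar power + internal power = radiated power.
Absorbed: α·S·A_cross = 0.58·1590·6.697 = 6176 W (cross-section πr²).
Total input = 6176 + 4750 = 10930 W.
Radiated: εσ·A_surf·T⁴ with A_surf = 4πr² = 26.79 m².
T⁴ = 10930/(0.58·5.67×10⁻⁸·26.79) = 1.240×10¹⁰ K⁴.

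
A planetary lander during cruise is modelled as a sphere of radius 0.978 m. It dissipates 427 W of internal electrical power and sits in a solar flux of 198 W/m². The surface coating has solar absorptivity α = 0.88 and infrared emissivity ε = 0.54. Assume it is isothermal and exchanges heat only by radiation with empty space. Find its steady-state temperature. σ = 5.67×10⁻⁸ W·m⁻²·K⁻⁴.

T ≈ 225 K

At steady state, absorbed solar power + internal power = radiated power.
Absorbed: α·S·A_cross = 0.88·198·3.005 = 523.6 W (cross-section πr²).
Total input = 523.6 + 427 = 950.6 W.
Radiated: εσ·A_surf·T⁴ with A_surf = 4πr² = 12.02 m².
T⁴ = 950.6/(0.54·5.67×10⁻⁸·12.02) = 2.583×10⁹ K⁴.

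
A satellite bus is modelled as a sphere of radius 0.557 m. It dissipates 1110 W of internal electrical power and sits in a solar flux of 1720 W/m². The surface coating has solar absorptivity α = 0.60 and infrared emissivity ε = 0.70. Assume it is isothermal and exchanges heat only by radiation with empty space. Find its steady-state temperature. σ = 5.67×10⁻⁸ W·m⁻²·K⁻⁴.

At steady state, absorbed solar power + internal power = radiated power.
Absorbed: α·S·A_cross = 0.60·1720·0.9747 = 1006 W (cross-section πr²).
Total input = 1006 + 1110 = 2116 W.
Radiated: εσ·A_surf·T⁴ with A_surf = 4πr² = 3.899 m².
T⁴ = 2116/(0.70·5.67×10⁻⁸·3.899) = 1.367×10¹⁰ K⁴.

T ≈ 342 K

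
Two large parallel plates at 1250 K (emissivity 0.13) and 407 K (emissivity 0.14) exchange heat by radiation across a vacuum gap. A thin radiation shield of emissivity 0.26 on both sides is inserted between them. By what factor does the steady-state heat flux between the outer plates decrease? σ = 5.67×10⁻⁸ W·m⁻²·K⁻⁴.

factor ≈ 1.48

Without shield: q₀ = σΔ(T⁴)/(1/ε₁+1/ε₂−1) with denominator 13.84.
With shield the two gaps are in series; the resistances add: (1/ε₁+1/ε_s−1)+(1/ε_s+1/ε₂−1) = 10.54+9.989 = 20.53.
Heat-flux ratio q₀/q = 20.53/13.84.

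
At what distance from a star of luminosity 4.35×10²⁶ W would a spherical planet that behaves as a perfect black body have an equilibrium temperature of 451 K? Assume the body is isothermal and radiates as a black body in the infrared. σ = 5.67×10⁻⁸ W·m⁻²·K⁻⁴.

For an isothermal black-emitting sphere, (1−a)S·πr² = σ·4πr²·T⁴ ⇒ S = 4σT⁴/(1−a).
S = 4·5.67×10⁻⁸·(451)⁴/1.00 = 9383 W/m².
Flux falls as S = L/(4πd²), so d = √(L/(4πS)) = √(4.35×10²⁶/(4π·9383)).

d ≈ 6.07×10¹⁰ m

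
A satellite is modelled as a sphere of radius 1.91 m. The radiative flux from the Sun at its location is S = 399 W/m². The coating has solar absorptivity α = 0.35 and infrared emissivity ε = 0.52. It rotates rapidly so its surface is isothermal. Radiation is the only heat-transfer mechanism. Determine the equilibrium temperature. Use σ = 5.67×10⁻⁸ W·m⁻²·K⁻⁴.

T ≈ 186 K

At equilibrium, absorbed power = emitted power.
Absorbing cross-section = πr² = 11.46 m²; emitting surface = 4πr² = 45.84 m² (ratio 4).
αS·A_cross = εσ·A_surf·T⁴  ⇒  T⁴ = αS/(ε·4σ).
T⁴ = 0.350·399/(0.52·4·5.67×10⁻⁸) = 1.184×10⁹ K⁴.
T = (1.184×10⁹)^(1/4).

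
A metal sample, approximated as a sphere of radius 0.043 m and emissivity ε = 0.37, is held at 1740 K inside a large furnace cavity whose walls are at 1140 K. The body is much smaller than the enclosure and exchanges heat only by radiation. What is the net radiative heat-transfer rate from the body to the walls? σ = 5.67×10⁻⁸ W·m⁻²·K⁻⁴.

P_net ≈ 3640 W

For a small grey body in a large enclosure: P_net = εσA(T_body⁴ − T_wall⁴).
A = 4πr² = 0.02324 m²; T_body⁴ − T_wall⁴ = 9.166×10¹² − 1.689×10¹² = 7.477×10¹² K⁴.
|P_net| = 0.37·5.67×10⁻⁸·0.02324·7.477×10¹².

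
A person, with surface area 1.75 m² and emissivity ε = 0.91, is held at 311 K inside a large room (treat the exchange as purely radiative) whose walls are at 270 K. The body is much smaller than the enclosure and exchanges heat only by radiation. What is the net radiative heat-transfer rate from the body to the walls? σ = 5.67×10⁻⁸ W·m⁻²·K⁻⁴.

P_net ≈ 365 W

For a small grey body in a large enclosure: P_net = εσA(T_body⁴ − T_wall⁴).
A = 1.75 m²; T_body⁴ − T_wall⁴ = 9.355×10⁹ − 5.314×10⁹ = 4.041×10⁹ K⁴.
|P_net| = 0.91·5.67×10⁻⁸·1.750·4.041×10⁹.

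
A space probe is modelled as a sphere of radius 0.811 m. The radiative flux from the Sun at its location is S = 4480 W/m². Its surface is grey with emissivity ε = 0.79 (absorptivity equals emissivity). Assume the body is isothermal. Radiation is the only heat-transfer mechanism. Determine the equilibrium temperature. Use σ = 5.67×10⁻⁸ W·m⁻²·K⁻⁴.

T ≈ 375 K

At equilibrium, absorbed power = emitted power.
Absorbing cross-section = πr² = 2.066 m²; emitting surface = 4πr² = 8.265 m² (ratio 4).
εS·A_cross = εσ·A_surf·T⁴  ⇒  T⁴ = S/(4σ)   (ε cancels).
T⁴ = 4480/(4·5.67×10⁻⁸) = 1.975×10¹⁰ K⁴.
T = (1.975×10¹⁰)^(1/4).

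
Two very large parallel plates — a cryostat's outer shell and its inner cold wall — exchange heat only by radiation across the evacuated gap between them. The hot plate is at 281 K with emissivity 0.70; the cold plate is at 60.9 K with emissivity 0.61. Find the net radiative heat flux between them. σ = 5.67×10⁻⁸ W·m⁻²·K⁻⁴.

For two infinite grey parallel plates, q = σ(T₁⁴ − T₂⁴)/(1/ε₁ + 1/ε₂ − 1).
T₁⁴ − T₂⁴ = 6.235×10⁹ − 1.376×10⁷ = 6.221×10⁹ K⁴.
1/ε₁ + 1/ε₂ − 1 = 1.429 + 1.639 − 1 = 2.068.
q = 5.67×10⁻⁸ × 6.221×10⁹ / 2.068.

q ≈ 171 W/m²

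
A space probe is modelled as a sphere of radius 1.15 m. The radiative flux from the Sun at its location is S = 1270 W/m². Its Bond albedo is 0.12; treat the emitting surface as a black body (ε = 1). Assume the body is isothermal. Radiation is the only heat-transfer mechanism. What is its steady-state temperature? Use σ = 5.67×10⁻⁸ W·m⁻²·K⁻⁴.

T ≈ 265 K

At equilibrium, absorbed power = emitted power.
Absorbing cross-section = πr² = 4.155 m²; emitting surface = 4πr² = 16.62 m² (ratio 4).
(1−a)S·A_cross = εσ·A_surf·T⁴  ⇒  T⁴ = (1−a)S/(4σ).
T⁴ = 0.880·1270/(4·5.67×10⁻⁸) = 4.928×10⁹ K⁴.
T = (4.928×10⁹)^(1/4).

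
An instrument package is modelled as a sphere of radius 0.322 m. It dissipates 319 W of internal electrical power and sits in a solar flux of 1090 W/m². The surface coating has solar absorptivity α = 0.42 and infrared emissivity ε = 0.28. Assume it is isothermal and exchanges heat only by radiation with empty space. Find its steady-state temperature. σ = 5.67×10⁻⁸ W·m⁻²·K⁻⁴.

At steady state, absorbed solar power + internal power = radiated power.
Absorbed: α·S·A_cross = 0.42·1090·0.3257 = 149.1 W (cross-section πr²).
Total input = 149.1 + 319 = 468.1 W.
Radiated: εσ·A_surf·T⁴ with A_surf = 4πr² = 1.303 m².
T⁴ = 468.1/(0.28·5.67×10⁻⁸·1.303) = 2.263×10¹⁰ K⁴.

T ≈ 388 K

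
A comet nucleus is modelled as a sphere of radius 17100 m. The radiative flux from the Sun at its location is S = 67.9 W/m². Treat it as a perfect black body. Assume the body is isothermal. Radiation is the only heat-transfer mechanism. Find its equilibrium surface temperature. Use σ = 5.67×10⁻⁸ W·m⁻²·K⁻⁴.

At equilibrium, absorbed power = emitted power.
Absorbing cross-section = πr² = 9.186×10⁸ m²; emitting surface = 4πr² = 3.675×10⁹ m² (ratio 4).
S·A_cross = εσ·A_surf·T⁴  ⇒  T⁴ = S/(4σ).
T⁴ = 1.00·67.9/(4·5.67×10⁻⁸) = 2.994×10⁸ K⁴.
T = (2.994×10⁸)^(1/4).

T ≈ 132 K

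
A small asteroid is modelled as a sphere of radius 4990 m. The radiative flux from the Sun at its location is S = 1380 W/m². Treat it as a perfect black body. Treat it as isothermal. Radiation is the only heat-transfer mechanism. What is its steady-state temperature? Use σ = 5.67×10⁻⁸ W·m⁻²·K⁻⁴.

At equilibrium, absorbed power = emitted power.
Absorbing cross-section = πr² = 7.823×10⁷ m²; emitting surface = 4πr² = 3.129×10⁸ m² (ratio 4).
S·A_cross = εσ·A_surf·T⁴  ⇒  T⁴ = S/(4σ).
T⁴ = 1.00·1380/(4·5.67×10⁻⁸) = 6.085×10⁹ K⁴.
T = (6.085×10⁹)^(1/4).

T ≈ 279 K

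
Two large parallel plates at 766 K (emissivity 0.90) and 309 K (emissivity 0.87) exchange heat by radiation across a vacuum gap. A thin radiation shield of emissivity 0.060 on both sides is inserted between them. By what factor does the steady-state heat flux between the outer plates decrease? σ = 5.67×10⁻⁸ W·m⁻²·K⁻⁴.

factor ≈ 26.7

Without shield: q₀ = σΔ(T⁴)/(1/ε₁+1/ε₂−1) with denominator 1.261.
With shield the two gaps are in series; the resistances add: (1/ε₁+1/ε_s−1)+(1/ε_s+1/ε₂−1) = 16.78+16.82 = 33.59.
Heat-flux ratio q₀/q = 33.59/1.261.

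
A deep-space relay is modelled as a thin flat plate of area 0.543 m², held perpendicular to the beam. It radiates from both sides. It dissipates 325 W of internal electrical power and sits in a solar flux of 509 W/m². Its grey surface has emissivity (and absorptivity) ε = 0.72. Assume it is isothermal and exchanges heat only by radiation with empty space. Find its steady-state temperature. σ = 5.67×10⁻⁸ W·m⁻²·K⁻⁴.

T ≈ 330 K

At steady state, absorbed solar power + internal power = radiated power.
Absorbed: α·S·A_cross = 0.72·509·0.5430 = 199.0 W (cross-section A).
Total input = 199.0 + 325 = 524.0 W.
Radiated: εσ·A_surf·T⁴ with A_surf = 2A = 1.086 m².
T⁴ = 524.0/(0.72·5.67×10⁻⁸·1.086) = 1.182×10¹⁰ K⁴.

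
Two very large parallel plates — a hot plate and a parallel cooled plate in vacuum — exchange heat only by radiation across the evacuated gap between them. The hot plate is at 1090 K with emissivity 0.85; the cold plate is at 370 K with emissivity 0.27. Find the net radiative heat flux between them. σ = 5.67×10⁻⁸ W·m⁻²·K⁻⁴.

For two infinite grey parallel plates, q = σ(T₁⁴ − T₂⁴)/(1/ε₁ + 1/ε₂ − 1).
T₁⁴ − T₂⁴ = 1.412×10¹² − 1.874×10¹⁰ = 1.393×10¹² K⁴.
1/ε₁ + 1/ε₂ − 1 = 1.176 + 3.704 − 1 = 3.880.
q = 5.67×10⁻⁸ × 1.393×10¹² / 3.880.

q ≈ 20400 W/m²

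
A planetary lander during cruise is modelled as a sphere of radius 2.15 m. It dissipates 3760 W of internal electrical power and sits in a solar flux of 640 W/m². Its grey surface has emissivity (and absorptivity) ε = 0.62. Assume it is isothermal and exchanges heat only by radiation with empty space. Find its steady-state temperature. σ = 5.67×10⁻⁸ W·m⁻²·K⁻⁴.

T ≈ 261 K

At steady state, absorbed solar power + internal power = radiated power.
Absorbed: α·S·A_cross = 0.62·640·14.52 = 5762 W (cross-section πr²).
Total input = 5762 + 3760 = 9522 W.
Radiated: εσ·A_surf·T⁴ with A_surf = 4πr² = 58.09 m².
T⁴ = 9522/(0.62·5.67×10⁻⁸·58.09) = 4.663×10⁹ K⁴.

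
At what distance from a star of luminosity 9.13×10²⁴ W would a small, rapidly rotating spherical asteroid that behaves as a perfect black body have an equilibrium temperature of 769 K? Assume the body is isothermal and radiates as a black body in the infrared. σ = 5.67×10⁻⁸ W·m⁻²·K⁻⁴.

d ≈ 3.03×10⁹ m

For an isothermal black-emitting sphere, (1−a)S·πr² = σ·4πr²·T⁴ ⇒ S = 4σT⁴/(1−a).
S = 4·5.67×10⁻⁸·(769)⁴/1.00 = 79310 W/m².
Flux falls as S = L/(4πd²), so d = √(L/(4πS)) = √(9.13×10²⁴/(4π·79310)).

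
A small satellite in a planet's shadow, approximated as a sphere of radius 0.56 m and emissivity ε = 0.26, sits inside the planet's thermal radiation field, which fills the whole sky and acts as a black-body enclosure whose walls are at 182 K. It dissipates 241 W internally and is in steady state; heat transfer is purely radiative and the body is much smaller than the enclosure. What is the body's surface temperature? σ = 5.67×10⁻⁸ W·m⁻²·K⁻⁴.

For a small grey body in a large enclosure, net radiated power = εσA(T⁴ − T_w⁴).
Steady state: P = εσA(T⁴ − T_w⁴) with A = 4πr² = 3.941 m².
T⁴ = P/(εσA) + T_w⁴ = 241/(0.26·5.67×10⁻⁸·3.941) + (182)⁴
    = 4.148×10⁹ + 1.097×10⁹ = 5.246×10⁹ K⁴.

T ≈ 269 K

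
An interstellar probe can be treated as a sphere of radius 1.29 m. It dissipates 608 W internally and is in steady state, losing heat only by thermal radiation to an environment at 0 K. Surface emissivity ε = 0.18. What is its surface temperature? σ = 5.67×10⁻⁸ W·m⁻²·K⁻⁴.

T ≈ 231 K

Steady state: internal power = radiated power, P = εσA T⁴.
Radiating area A = 4πr² = 20.91 m².
T⁴ = P/(εσA) = 608/(0.18·5.67×10⁻⁸·20.91) = 2.849×10⁹ K⁴.
T = (2.849×10⁹)^(1/4).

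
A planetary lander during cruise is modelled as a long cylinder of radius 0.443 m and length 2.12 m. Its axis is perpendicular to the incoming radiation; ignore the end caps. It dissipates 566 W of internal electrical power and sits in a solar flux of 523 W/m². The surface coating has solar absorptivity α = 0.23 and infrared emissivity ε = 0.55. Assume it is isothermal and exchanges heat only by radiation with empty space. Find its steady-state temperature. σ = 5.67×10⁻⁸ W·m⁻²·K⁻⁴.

At steady state, absorbed solar power + internal power = radiated power.
Absorbed: α·S·A_cross = 0.23·523·1.878 = 225.9 W (cross-section 2rL).
Total input = 225.9 + 566 = 791.9 W.
Radiated: εσ·A_surf·T⁴ with A_surf = 2πrL = 5.901 m².
T⁴ = 791.9/(0.55·5.67×10⁻⁸·5.901) = 4.304×10⁹ K⁴.

T ≈ 256 K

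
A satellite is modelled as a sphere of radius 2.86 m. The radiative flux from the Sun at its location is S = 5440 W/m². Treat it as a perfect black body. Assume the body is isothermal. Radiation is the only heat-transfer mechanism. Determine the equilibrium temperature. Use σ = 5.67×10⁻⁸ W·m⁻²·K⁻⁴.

At equilibrium, absorbed power = emitted power.
Absorbing cross-section = πr² = 25.70 m²; emitting surface = 4πr² = 102.8 m² (ratio 4).
S·A_cross = εσ·A_surf·T⁴  ⇒  T⁴ = S/(4σ).
T⁴ = 1.00·5440/(4·5.67×10⁻⁸) = 2.399×10¹⁰ K⁴.
T = (2.399×10¹⁰)^(1/4).

T ≈ 394 K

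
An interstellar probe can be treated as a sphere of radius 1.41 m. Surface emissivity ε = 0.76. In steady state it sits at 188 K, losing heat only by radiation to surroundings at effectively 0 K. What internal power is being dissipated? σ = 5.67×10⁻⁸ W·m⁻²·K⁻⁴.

Steady state: P = εσA T⁴.
A = 4πr² = 24.98 m²; T⁴ = (188)⁴ = 1.249×10⁹ K⁴.
P = 0.76 × 5.67×10⁻⁸ × 24.98 × 1.249×10⁹.

P ≈ 1340 W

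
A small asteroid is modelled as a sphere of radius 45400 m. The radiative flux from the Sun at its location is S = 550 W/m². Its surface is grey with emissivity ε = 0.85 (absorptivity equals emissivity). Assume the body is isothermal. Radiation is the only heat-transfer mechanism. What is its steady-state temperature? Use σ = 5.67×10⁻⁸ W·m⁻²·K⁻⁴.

At equilibrium, absorbed power = emitted power.
Absorbing cross-section = πr² = 6.475×10⁹ m²; emitting surface = 4πr² = 2.590×10¹⁰ m² (ratio 4).
εS·A_cross = εσ·A_surf·T⁴  ⇒  T⁴ = S/(4σ)   (ε cancels).
T⁴ = 550/(4·5.67×10⁻⁸) = 2.425×10⁹ K⁴.
T = (2.425×10⁹)^(1/4).

T ≈ 222 K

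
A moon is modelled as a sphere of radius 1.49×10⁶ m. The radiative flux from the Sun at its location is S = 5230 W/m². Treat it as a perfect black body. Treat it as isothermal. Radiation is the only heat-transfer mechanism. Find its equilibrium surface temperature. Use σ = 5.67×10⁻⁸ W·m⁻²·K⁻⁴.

T ≈ 390 K

At equilibrium, absorbed power = emitted power.
Absorbing cross-section = πr² = 6.975×10¹² m²; emitting surface = 4πr² = 2.790×10¹³ m² (ratio 4).
S·A_cross = εσ·A_surf·T⁴  ⇒  T⁴ = S/(4σ).
T⁴ = 1.00·5230/(4·5.67×10⁻⁸) = 2.306×10¹⁰ K⁴.
T = (2.306×10¹⁰)^(1/4).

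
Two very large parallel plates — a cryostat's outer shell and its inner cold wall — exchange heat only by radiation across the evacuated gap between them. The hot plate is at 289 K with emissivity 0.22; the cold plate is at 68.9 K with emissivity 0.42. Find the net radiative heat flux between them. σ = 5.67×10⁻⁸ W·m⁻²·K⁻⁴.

q ≈ 66.5 W/m²

For two infinite grey parallel plates, q = σ(T₁⁴ − T₂⁴)/(1/ε₁ + 1/ε₂ − 1).
T₁⁴ − T₂⁴ = 6.976×10⁹ − 2.254×10⁷ = 6.953×10⁹ K⁴.
1/ε₁ + 1/ε₂ − 1 = 4.545 + 2.381 − 1 = 5.926.
q = 5.67×10⁻⁸ × 6.953×10⁹ / 5.926.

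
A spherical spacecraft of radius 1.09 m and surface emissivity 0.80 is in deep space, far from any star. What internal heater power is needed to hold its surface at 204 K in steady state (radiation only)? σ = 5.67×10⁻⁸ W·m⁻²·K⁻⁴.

P ≈ 1170 W

P = εσ·4πr²·T⁴.
4πr² = 14.93 m²; T⁴ = 1.732×10⁹ K⁴.
P = 0.80·5.67×10⁻⁸·14.93·1.732×10⁹.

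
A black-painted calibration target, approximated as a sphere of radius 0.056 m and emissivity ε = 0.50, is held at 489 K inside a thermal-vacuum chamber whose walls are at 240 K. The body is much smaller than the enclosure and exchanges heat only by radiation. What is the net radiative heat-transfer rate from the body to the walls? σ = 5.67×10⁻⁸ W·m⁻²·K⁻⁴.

For a small grey body in a large enclosure: P_net = εσA(T_body⁴ − T_wall⁴).
A = 4πr² = 0.03941 m²; T_body⁴ − T_wall⁴ = 5.718×10¹⁰ − 3.318×10⁹ = 5.386×10¹⁰ K⁴.
|P_net| = 0.50·5.67×10⁻⁸·0.03941·5.386×10¹⁰.

P_net ≈ 60.2 W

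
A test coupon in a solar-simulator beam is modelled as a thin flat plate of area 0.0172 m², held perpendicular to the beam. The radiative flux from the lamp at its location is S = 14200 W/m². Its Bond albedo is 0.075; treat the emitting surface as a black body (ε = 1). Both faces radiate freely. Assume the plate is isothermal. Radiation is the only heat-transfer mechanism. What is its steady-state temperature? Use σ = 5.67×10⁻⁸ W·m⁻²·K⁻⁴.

T ≈ 583 K

At equilibrium, absorbed power = emitted power.
Absorbing cross-section = A = 0.01720 m²; emitting surface = 2A = 0.03440 m² (ratio 2).
(1−a)S·A_cross = εσ·A_surf·T⁴  ⇒  T⁴ = (1−a)S/(2σ).
T⁴ = 0.925·14200/(2·5.67×10⁻⁸) = 1.158×10¹¹ K⁴.
T = (1.158×10¹¹)^(1/4).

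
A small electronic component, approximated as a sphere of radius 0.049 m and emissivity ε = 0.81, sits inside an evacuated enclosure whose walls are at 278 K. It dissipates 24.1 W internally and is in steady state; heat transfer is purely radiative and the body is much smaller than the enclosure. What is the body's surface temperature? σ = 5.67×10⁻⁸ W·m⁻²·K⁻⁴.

For a small grey body in a large enclosure, net radiated power = εσA(T⁴ − T_w⁴).
Steady state: P = εσA(T⁴ − T_w⁴) with A = 4πr² = 0.03017 m².
T⁴ = P/(εσA) + T_w⁴ = 24.1/(0.81·5.67×10⁻⁸·0.03017) + (278)⁴
    = 1.739×10¹⁰ + 5.973×10⁹ = 2.336×10¹⁰ K⁴.

T ≈ 391 K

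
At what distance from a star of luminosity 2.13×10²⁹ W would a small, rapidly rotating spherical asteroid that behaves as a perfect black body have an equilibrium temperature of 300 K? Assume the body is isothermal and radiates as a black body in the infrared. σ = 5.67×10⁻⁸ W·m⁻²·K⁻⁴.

For an isothermal black-emitting sphere, (1−a)S·πr² = σ·4πr²·T⁴ ⇒ S = 4σT⁴/(1−a).
S = 4·5.67×10⁻⁸·(300)⁴/1.00 = 1837 W/m².
Flux falls as S = L/(4πd²), so d = √(L/(4πS)) = √(2.13×10²⁹/(4π·1837)).

d ≈ 3.04×10¹² m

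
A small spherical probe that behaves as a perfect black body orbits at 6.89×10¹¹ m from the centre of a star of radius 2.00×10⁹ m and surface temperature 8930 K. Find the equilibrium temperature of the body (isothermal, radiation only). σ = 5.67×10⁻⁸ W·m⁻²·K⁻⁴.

T ≈ 340 K

The star's surface emits σT_*⁴; at distance d the flux is S = σT_*⁴(R_*/d)².
S = 5.67×10⁻⁸·(8930)⁴·(2.00×10⁹/6.89×10¹¹)² = 3038 W/m².
For an isothermal sphere T⁴ = (1−a)S/(4σ) = 1.340×10¹⁰ K⁴.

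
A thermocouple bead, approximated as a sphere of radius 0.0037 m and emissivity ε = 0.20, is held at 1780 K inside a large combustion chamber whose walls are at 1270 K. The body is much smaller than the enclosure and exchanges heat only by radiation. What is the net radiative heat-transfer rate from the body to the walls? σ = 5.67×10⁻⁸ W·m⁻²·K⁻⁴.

P_net ≈ 14.5 W

For a small grey body in a large enclosure: P_net = εσA(T_body⁴ − T_wall⁴).
A = 4πr² = 1.720×10⁻⁴ m²; T_body⁴ − T_wall⁴ = 1.004×10¹³ − 2.601×10¹² = 7.437×10¹² K⁴.
|P_net| = 0.20·5.67×10⁻⁸·1.720×10⁻⁴·7.437×10¹².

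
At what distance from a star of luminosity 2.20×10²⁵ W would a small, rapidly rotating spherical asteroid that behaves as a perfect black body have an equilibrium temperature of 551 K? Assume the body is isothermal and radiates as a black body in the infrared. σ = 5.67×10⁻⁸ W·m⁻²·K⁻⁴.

d ≈ 9.15×10⁹ m

For an isothermal black-emitting sphere, (1−a)S·πr² = σ·4πr²·T⁴ ⇒ S = 4σT⁴/(1−a).
S = 4·5.67×10⁻⁸·(551)⁴/1.00 = 20900 W/m².
Flux falls as S = L/(4πd²), so d = √(L/(4πS)) = √(2.20×10²⁵/(4π·20900)).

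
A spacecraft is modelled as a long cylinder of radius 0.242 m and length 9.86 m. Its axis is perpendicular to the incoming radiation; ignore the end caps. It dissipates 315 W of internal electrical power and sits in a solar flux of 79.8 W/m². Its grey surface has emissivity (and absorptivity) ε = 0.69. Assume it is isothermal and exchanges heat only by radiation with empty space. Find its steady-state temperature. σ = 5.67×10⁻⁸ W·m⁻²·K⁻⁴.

At steady state, absorbed solar power + internal power = radiated power.
Absorbed: α·S·A_cross = 0.69·79.8·4.772 = 262.8 W (cross-section 2rL).
Total input = 262.8 + 315 = 577.8 W.
Radiated: εσ·A_surf·T⁴ with A_surf = 2πrL = 14.99 m².
T⁴ = 577.8/(0.69·5.67×10⁻⁸·14.99) = 9.850×10⁸ K⁴.

T ≈ 177 K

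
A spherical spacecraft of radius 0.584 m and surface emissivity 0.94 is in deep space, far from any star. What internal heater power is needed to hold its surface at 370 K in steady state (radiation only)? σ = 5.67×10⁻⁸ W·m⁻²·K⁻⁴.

P = εσ·4πr²·T⁴.
4πr² = 4.286 m²; T⁴ = 1.874×10¹⁰ K⁴.
P = 0.94·5.67×10⁻⁸·4.286·1.874×10¹⁰.

P ≈ 4280 W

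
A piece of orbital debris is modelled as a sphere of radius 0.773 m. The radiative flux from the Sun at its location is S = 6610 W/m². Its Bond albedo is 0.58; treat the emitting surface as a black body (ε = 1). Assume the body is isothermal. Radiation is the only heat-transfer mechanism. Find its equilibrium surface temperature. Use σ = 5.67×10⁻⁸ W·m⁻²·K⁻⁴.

T ≈ 333 K

At equilibrium, absorbed power = emitted power.
Absorbing cross-section = πr² = 1.877 m²; emitting surface = 4πr² = 7.509 m² (ratio 4).
(1−a)S·A_cross = εσ·A_surf·T⁴  ⇒  T⁴ = (1−a)S/(4σ).
T⁴ = 0.420·6610/(4·5.67×10⁻⁸) = 1.224×10¹⁰ K⁴.
T = (1.224×10¹⁰)^(1/4).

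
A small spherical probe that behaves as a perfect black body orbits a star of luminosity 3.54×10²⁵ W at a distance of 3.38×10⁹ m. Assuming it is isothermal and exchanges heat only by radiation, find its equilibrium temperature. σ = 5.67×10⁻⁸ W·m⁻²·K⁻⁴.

T ≈ 1020 K

First find the stellar flux at distance d: S = L/(4πd²) = 3.54×10²⁵/(4π·(3.38×10⁹)²) = 2.466×10⁵ W/m².
For an isothermal sphere, absorbed (1−a)S·πr² = emitted σ·4πr²·T⁴, so T⁴ = (1−a)S/(4σ).
T⁴ = 1.00·2.466×10⁵/(4·5.67×10⁻⁸) = 1.087×10¹² K⁴.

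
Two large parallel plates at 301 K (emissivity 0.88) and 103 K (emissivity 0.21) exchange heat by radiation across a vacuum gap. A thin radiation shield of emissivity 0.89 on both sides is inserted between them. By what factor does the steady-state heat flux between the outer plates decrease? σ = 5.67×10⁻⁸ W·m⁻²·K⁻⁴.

factor ≈ 1.25

Without shield: q₀ = σΔ(T⁴)/(1/ε₁+1/ε₂−1) with denominator 4.898.
With shield the two gaps are in series; the resistances add: (1/ε₁+1/ε_s−1)+(1/ε_s+1/ε₂−1) = 1.260+4.886 = 6.145.
Heat-flux ratio q₀/q = 6.145/4.898.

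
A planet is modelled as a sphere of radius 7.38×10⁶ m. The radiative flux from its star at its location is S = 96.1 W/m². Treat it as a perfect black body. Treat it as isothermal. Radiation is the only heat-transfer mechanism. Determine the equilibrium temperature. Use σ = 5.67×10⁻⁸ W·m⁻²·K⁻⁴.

At equilibrium, absorbed power = emitted power.
Absorbing cross-section = πr² = 1.711×10¹⁴ m²; emitting surface = 4πr² = 6.844×10¹⁴ m² (ratio 4).
S·A_cross = εσ·A_surf·T⁴  ⇒  T⁴ = S/(4σ).
T⁴ = 1.00·96.1/(4·5.67×10⁻⁸) = 4.237×10⁸ K⁴.
T = (4.237×10⁸)^(1/4).

T ≈ 143 K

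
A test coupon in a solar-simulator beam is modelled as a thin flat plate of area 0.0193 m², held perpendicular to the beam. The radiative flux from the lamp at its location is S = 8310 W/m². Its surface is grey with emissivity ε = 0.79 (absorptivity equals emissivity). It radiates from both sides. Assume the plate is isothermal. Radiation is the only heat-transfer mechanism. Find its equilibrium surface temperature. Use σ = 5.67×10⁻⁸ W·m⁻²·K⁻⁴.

At equilibrium, absorbed power = emitted power.
Absorbing cross-section = A = 0.01930 m²; emitting surface = 2A = 0.03860 m² (ratio 2).
εS·A_cross = εσ·A_surf·T⁴  ⇒  T⁴ = S/(2σ)   (ε cancels).
T⁴ = 8310/(2·5.67×10⁻⁸) = 7.328×10¹⁰ K⁴.
T = (7.328×10¹⁰)^(1/4).

T ≈ 520 K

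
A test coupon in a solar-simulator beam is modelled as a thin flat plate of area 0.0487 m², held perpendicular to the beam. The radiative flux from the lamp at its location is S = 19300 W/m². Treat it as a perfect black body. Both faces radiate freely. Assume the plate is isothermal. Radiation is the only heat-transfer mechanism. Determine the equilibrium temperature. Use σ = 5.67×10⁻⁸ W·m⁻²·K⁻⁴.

T ≈ 642 K

At equilibrium, absorbed power = emitted power.
Absorbing cross-section = A = 0.04870 m²; emitting surface = 2A = 0.09740 m² (ratio 2).
S·A_cross = εσ·A_surf·T⁴  ⇒  T⁴ = S/(2σ).
T⁴ = 1.00·19300/(2·5.67×10⁻⁸) = 1.702×10¹¹ K⁴.
T = (1.702×10¹¹)^(1/4).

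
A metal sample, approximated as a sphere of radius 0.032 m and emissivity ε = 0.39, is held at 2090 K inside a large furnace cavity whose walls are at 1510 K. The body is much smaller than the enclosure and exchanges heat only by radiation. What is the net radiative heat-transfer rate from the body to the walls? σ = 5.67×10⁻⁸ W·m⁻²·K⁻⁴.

P_net ≈ 3950 W

For a small grey body in a large enclosure: P_net = εσA(T_body⁴ − T_wall⁴).
A = 4πr² = 0.01287 m²; T_body⁴ − T_wall⁴ = 1.908×10¹³ − 5.199×10¹² = 1.388×10¹³ K⁴.
|P_net| = 0.39·5.67×10⁻⁸·0.01287·1.388×10¹³.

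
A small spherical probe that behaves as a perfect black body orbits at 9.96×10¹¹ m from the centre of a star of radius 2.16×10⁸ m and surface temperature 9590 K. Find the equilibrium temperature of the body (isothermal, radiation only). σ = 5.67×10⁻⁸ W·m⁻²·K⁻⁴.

The star's surface emits σT_*⁴; at distance d the flux is S = σT_*⁴(R_*/d)².
S = 5.67×10⁻⁸·(9590)⁴·(2.16×10⁸/9.96×10¹¹)² = 22.56 W/m².
For an isothermal sphere T⁴ = (1−a)S/(4σ) = 9.945×10⁷ K⁴.

T ≈ 99.9 K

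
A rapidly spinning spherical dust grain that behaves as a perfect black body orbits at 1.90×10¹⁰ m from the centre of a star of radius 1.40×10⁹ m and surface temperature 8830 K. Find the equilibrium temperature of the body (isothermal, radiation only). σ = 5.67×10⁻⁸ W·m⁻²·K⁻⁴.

The star's surface emits σT_*⁴; at distance d the flux is S = σT_*⁴(R_*/d)².
S = 5.67×10⁻⁸·(8830)⁴·(1.40×10⁹/1.90×10¹⁰)² = 1.871×10⁶ W/m².
For an isothermal sphere T⁴ = (1−a)S/(4σ) = 8.251×10¹² K⁴.

T ≈ 1690 K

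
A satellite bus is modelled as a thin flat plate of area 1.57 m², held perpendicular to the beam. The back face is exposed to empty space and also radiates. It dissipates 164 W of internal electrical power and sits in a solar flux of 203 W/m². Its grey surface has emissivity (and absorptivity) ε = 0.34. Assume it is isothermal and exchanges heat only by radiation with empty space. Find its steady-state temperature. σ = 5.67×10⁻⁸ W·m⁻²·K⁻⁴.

T ≈ 259 K

At steady state, absorbed solar power + internal power = radiated power.
Absorbed: α·S·A_cross = 0.34·203·1.570 = 108.4 W (cross-section A).
Total input = 108.4 + 164 = 272.4 W.
Radiated: εσ·A_surf·T⁴ with A_surf = 2A = 3.140 m².
T⁴ = 272.4/(0.34·5.67×10⁻⁸·3.140) = 4.499×10⁹ K⁴.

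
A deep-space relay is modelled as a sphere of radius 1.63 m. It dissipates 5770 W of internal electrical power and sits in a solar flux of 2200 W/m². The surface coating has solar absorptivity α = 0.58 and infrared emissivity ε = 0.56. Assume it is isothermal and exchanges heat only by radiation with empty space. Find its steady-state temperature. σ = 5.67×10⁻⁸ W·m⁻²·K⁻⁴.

At steady state, absorbed solar power + internal power = radiated power.
Absorbed: α·S·A_cross = 0.58·2200·8.347 = 10650 W (cross-section πr²).
Total input = 10650 + 5770 = 16420 W.
Radiated: εσ·A_surf·T⁴ with A_surf = 4πr² = 33.39 m².
T⁴ = 16420/(0.56·5.67×10⁻⁸·33.39) = 1.549×10¹⁰ K⁴.

T ≈ 353 K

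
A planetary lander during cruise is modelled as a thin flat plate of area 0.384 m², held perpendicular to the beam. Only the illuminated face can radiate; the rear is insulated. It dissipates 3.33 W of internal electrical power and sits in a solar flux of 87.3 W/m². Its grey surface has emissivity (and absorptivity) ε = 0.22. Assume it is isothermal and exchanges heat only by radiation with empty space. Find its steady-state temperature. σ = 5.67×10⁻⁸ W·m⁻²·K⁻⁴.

At steady state, absorbed solar power + internal power = radiated power.
Absorbed: α·S·A_cross = 0.22·87.3·0.3840 = 7.375 W (cross-section A).
Total input = 7.375 + 3.33 = 10.71 W.
Radiated: εσ·A_surf·T⁴ with A_surf = A = 0.3840 m².
T⁴ = 10.71/(0.22·5.67×10⁻⁸·0.3840) = 2.235×10⁹ K⁴.

T ≈ 217 K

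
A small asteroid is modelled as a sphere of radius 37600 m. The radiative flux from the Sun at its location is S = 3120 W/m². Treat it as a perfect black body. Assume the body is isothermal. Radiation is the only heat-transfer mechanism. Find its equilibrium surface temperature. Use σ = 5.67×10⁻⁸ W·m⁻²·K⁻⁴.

At equilibrium, absorbed power = emitted power.
Absorbing cross-section = πr² = 4.441×10⁹ m²; emitting surface = 4πr² = 1.777×10¹⁰ m² (ratio 4).
S·A_cross = εσ·A_surf·T⁴  ⇒  T⁴ = S/(4σ).
T⁴ = 1.00·3120/(4·5.67×10⁻⁸) = 1.376×10¹⁰ K⁴.
T = (1.376×10¹⁰)^(1/4).

T ≈ 342 K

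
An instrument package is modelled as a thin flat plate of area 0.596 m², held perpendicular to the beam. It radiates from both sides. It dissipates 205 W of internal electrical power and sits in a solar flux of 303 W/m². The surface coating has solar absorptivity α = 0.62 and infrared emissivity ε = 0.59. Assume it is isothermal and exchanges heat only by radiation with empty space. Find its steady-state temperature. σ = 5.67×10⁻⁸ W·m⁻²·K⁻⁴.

At steady state, absorbed solar power + internal power = radiated power.
Absorbed: α·S·A_cross = 0.62·303·0.5960 = 112.0 W (cross-section A).
Total input = 112.0 + 205 = 317.0 W.
Radiated: εσ·A_surf·T⁴ with A_surf = 2A = 1.192 m².
T⁴ = 317.0/(0.59·5.67×10⁻⁸·1.192) = 7.949×10⁹ K⁴.

T ≈ 299 K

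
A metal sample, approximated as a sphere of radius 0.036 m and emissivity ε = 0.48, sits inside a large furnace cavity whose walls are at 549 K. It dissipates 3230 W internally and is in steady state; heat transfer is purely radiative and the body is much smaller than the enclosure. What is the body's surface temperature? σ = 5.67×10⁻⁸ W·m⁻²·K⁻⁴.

T ≈ 1650 K

For a small grey body in a large enclosure, net radiated power = εσA(T⁴ − T_w⁴).
Steady state: P = εσA(T⁴ − T_w⁴) with A = 4πr² = 0.01629 m².
T⁴ = P/(εσA) + T_w⁴ = 3230/(0.48·5.67×10⁻⁸·0.01629) + (549)⁴
    = 7.287×10¹² + 9.084×10¹⁰ = 7.378×10¹² K⁴.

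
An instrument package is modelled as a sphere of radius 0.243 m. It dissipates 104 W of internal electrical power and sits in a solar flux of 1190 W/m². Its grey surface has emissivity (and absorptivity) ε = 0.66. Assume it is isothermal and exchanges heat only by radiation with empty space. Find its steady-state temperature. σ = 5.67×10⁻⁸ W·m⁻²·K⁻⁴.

T ≈ 308 K

At steady state, absorbed solar power + internal power = radiated power.
Absorbed: α·S·A_cross = 0.66·1190·0.1855 = 145.7 W (cross-section πr²).
Total input = 145.7 + 104 = 249.7 W.
Radiated: εσ·A_surf·T⁴ with A_surf = 4πr² = 0.7420 m².
T⁴ = 249.7/(0.66·5.67×10⁻⁸·0.7420) = 8.992×10⁹ K⁴.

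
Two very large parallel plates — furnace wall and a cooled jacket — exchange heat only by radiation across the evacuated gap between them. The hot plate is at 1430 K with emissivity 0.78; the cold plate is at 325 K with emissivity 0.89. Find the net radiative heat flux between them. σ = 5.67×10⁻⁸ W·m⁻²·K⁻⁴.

For two infinite grey parallel plates, q = σ(T₁⁴ − T₂⁴)/(1/ε₁ + 1/ε₂ − 1).
T₁⁴ − T₂⁴ = 4.182×10¹² − 1.116×10¹⁰ = 4.170×10¹² K⁴.
1/ε₁ + 1/ε₂ − 1 = 1.282 + 1.124 − 1 = 1.406.
q = 5.67×10⁻⁸ × 4.170×10¹² / 1.406.

q ≈ 1.68×10⁵ W/m²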